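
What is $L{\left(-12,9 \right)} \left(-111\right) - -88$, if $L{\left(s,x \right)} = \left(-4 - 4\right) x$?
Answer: $8080$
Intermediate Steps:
$L{\left(s,x \right)} = - 8 x$
$L{\left(-12,9 \right)} \left(-111\right) - -88 = \left(-8\right) 9 \left(-111\right) - -88 = \left(-72\right) \left(-111\right) + 88 = 7992 + 88 = 8080$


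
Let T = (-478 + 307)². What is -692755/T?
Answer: -692755/29241 ≈ -23.691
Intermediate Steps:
T = 29241 (T = (-171)² = 29241)
-692755/T = -692755/29241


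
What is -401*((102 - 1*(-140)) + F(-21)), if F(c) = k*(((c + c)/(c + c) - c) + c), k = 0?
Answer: -97042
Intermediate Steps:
F(c) = 0 (F(c) = 0*(((c + c)/(c + c) - c) + c) = 0*(((2*c)/((2*c)) - c) + c) = 0*(((2*c)*(1/(2*c)) - c) + c) = 0*((1 - c) + c) = 0*1 = 0)
-401*((102 - 1*(-140)) + F(-21)) = -401*((102 - 1*(-140)) + 0) = -401*((102 + 140) + 0) = -401*(242 + 0) = -401*242 = -97042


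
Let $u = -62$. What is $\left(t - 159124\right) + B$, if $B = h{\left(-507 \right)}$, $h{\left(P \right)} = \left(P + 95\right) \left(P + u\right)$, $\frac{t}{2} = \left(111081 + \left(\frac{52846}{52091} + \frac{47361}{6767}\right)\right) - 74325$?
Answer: $\frac{52463259171818}{352499797} \approx 1.4883 \cdot 10^{5}$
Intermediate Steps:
$t = \frac{25918614458530}{352499797}$ ($t = 2 \left(\left(111081 + \left(\frac{52846}{52091} + \frac{47361}{6767}\right)\right) - 74325\right) = 2 \left(\left(111081 + \frac{2824690733}{352499797}\right) - 74325\right) = 2 \left(\frac{39158854641290}{352499797} - 74325\right) = 2 \cdot \frac{12959307229265}{352499797} = \frac{25918614458530}{352499797} \approx 73528.0$)
$h{\left(P \right)} = \left(-62 + P\right) \left(95 + P\right)$ ($h{\left(P \right)} = \left(P + 95\right) \left(P - 62\right) = \left(95 + P\right) \left(-62 + P\right) = \left(-62 + P\right) \left(95 + P\right)$)
$B = 234428$ ($B = -5890 + \left(-507\right)^{2} + 33 \left(-507\right) = -5890 + 257049 - 16731 = 234428$)
$\left(t - 159124\right) + B = \left(\frac{25918614458530}{352499797} - 159124\right) + 234428 = - \frac{30172563239298}{352499797} + 234428 = \frac{52463259171818}{352499797}$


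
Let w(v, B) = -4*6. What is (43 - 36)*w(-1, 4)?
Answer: -168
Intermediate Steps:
w(v, B) = -24
(43 - 36)*w(-1, 4) = (43 - 36)*(-24) = 7*(-24) = -168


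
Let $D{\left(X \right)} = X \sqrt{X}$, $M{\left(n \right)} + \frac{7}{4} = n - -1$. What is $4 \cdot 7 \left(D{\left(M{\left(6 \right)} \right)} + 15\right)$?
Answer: $420 + \frac{147 \sqrt{21}}{2} \approx 756.82$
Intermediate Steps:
$M{\left(n \right)} = - \frac{3}{4} + n$ ($M{\left(n \right)} = - \frac{7}{4} + \left(n - -1\right) = - \frac{7}{4} + \left(n + 1\right) = - \frac{7}{4} + \left(1 + n\right) = - \frac{3}{4} + n$)
$D{\left(X \right)} = X^{\frac{3}{2}}$
$4 \cdot 7 \left(D{\left(M{\left(6 \right)} \right)} + 15\right) = 4 \cdot 7 \left(\left(- \frac{3}{4} + 6\right)^{\frac{3}{2}} + 15\right) = 28 \left(\left(\frac{21}{4}\right)^{\frac{3}{2}} + 15\right) = 28 \left(\frac{21 \sqrt{21}}{8} + 15\right) = 28 \left(15 + \frac{21 \sqrt{21}}{8}\right) = 420 + \frac{147 \sqrt{21}}{2}$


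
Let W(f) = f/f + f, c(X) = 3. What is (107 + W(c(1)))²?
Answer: 12321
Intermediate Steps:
W(f) = 1 + f
(107 + W(c(1)))² = (107 + (1 + 3))² = (107 + 4)² = 111² = 12321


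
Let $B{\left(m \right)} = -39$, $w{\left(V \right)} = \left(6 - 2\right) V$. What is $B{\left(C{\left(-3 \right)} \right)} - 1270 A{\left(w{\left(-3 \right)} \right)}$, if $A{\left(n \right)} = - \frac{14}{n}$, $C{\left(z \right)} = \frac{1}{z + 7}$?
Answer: $- \frac{4562}{3} \approx -1520.7$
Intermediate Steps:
$w{\left(V \right)} = 4 V$
$C{\left(z \right)} = \frac{1}{7 + z}$
$B{\left(C{\left(-3 \right)} \right)} - 1270 A{\left(w{\left(-3 \right)} \right)} = -39 - 1270 \left(- \frac{14}{4 \left(-3\right)}\right) = -39 - 1270 \left(- \frac{14}{-12}\right) = -39 - 1270 \left(\left(-14\right) \left(- \frac{1}{12}\right)\right) = -39 - \frac{4445}{3} = - \frac{4562}{3}$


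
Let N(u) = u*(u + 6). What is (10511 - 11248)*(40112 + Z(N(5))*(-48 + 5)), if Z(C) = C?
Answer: -27819539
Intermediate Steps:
N(u) = u*(6 + u)
(10511 - 11248)*(40112 + Z(N(5))*(-48 + 5)) = (10511 - 11248)*(40112 + (5*(6 + 5))*(-48 + 5)) = -737*(40112 + (5*11)*(-43)) = -737*(40112 + 55*(-43)) = -737*(40112 - 2365) = -737*37747 = -27819539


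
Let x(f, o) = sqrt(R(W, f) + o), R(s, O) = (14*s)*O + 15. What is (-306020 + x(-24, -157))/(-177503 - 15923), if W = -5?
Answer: 153010/96713 - sqrt(1538)/193426 ≈ 1.5819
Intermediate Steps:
R(s, O) = 15 + 14*O*s (R(s, O) = 14*O*s + 15 = 15 + 14*O*s)
x(f, o) = sqrt(15 + o - 70*f) (x(f, o) = sqrt((15 + 14*f*(-5)) + o) = sqrt((15 - 70*f) + o) = sqrt(15 + o - 70*f))
(-306020 + x(-24, -157))/(-177503 - 15923) = (-306020 + sqrt(15 - 157 - 70*(-24)))/(-177503 - 15923) = (-306020 + sqrt(15 - 157 + 1680))/(-193426) = (-306020 + sqrt(1538))*(-1/193426) = 153010/96713 - sqrt(1538)/193426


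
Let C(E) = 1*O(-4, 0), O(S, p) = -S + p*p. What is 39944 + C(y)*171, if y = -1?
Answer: 40628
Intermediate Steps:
O(S, p) = p**2 - S (O(S, p) = -S + p**2 = p**2 - S)
C(E) = 4 (C(E) = 1*(0**2 - 1*(-4)) = 1*(0 + 4) = 1*4 = 4)
39944 + C(y)*171 = 39944 + 4*171 = 39944 + 684 = 40628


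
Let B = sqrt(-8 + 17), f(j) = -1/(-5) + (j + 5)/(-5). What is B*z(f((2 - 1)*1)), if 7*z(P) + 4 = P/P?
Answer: -9/7 ≈ -1.2857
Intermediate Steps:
f(j) = -4/5 - j/5 (f(j) = -1*(-1/5) + (5 + j)*(-1/5) = 1/5 + (-1 - j/5) = -4/5 - j/5)
B = 3 (B = sqrt(9) = 3)
z(P) = -3/7 (z(P) = -4/7 + (P/P)/7 = -4/7 + (1/7)*1 = -4/7 + 1/7 = -3/7)
B*z(f((2 - 1)*1)) = 3*(-3/7) = -9/7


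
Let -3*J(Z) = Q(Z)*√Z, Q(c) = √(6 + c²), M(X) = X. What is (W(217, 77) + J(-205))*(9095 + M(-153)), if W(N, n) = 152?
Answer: 1359184 - 8942*I*√8616355/3 ≈ 1.3592e+6 - 8.7493e+6*I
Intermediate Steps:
J(Z) = -√Z*√(6 + Z²)/3 (J(Z) = -√(6 + Z²)*√Z/3 = -√Z*√(6 + Z²)/3)
(W(217, 77) + J(-205))*(9095 + M(-153)) = (152 - √(-205)*√(6 + (-205)²)/3)*(9095 - 153) = (152 - I*√205*√(6 + 42025)/3)*8942 = (152 - I*√205*√42031/3)*8942 = (152 - I*√8616355/3)*8942 = 1359184 - 8942*I*√8616355/3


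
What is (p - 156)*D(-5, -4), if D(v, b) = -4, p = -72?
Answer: 912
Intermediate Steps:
(p - 156)*D(-5, -4) = (-72 - 156)*(-4) = -228*(-4) = 912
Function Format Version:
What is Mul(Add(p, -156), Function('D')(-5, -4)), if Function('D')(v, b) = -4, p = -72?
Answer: 912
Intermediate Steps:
Mul(Add(p, -156), Function('D')(-5, -4)) = Mul(Add(-72, -156), -4) = Mul(-228, -4) = 912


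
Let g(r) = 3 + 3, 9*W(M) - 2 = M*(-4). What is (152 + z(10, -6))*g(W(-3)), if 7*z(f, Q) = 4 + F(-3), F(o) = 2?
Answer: 6420/7 ≈ 917.14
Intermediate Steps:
W(M) = 2/9 - 4*M/9 (W(M) = 2/9 + (M*(-4))/9 = 2/9 + (-4*M)/9 = 2/9 - 4*M/9)
g(r) = 6
z(f, Q) = 6/7 (z(f, Q) = (4 + 2)/7 = (⅐)*6 = 6/7)
(152 + z(10, -6))*g(W(-3)) = (152 + 6/7)*6 = (1070/7)*6 = 6420/7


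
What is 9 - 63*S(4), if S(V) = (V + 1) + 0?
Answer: -306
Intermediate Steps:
S(V) = 1 + V (S(V) = (1 + V) + 0 = 1 + V)
9 - 63*S(4) = 9 - 63*(1 + 4) = 9 - 63*5 = 9 - 315 = -306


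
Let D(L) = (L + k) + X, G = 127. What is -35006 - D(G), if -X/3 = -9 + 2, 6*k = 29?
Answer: -210953/6 ≈ -35159.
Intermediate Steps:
k = 29/6 (k = (⅙)*29 = 29/6 ≈ 4.8333)
X = 21 (X = -3*(-9 + 2) = -3*(-7) = 21)
D(L) = 155/6 + L (D(L) = (L + 29/6) + 21 = (29/6 + L) + 21 = 155/6 + L)
-35006 - D(G) = -35006 - (155/6 + 127) = -35006 - 1*917/6 = -35006 - 917/6 = -210953/6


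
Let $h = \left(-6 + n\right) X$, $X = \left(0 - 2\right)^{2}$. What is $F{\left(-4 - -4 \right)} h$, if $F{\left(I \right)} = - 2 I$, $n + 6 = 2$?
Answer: $0$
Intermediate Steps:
$X = 4$ ($X = \left(-2\right)^{2} = 4$)
$n = -4$ ($n = -6 + 2 = -4$)
$h = -40$ ($h = \left(-6 - 4\right) 4 = \left(-10\right) 4 = -40$)
$F{\left(-4 - -4 \right)} h = - 2 \left(-4 - -4\right) \left(-40\right) = - 2 \left(-4 + 4\right) \left(-40\right) = \left(-2\right) 0 \left(-40\right) = 0 \left(-40\right) = 0$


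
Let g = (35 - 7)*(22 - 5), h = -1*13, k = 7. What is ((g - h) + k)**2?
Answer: 246016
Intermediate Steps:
h = -13
g = 476 (g = 28*17 = 476)
((g - h) + k)**2 = ((476 - 1*(-13)) + 7)**2 = ((476 + 13) + 7)**2 = (489 + 7)**2 = 496**2 = 246016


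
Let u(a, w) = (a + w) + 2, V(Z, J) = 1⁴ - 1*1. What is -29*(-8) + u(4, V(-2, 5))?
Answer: 238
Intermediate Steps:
V(Z, J) = 0 (V(Z, J) = 1 - 1 = 0)
u(a, w) = 2 + a + w
-29*(-8) + u(4, V(-2, 5)) = -29*(-8) + (2 + 4 + 0) = 232 + 6 = 238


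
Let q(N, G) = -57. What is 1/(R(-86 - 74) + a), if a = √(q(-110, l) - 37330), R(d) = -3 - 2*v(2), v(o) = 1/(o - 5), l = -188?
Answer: -3/48076 - 9*I*√763/48076 ≈ -6.2401e-5 - 0.005171*I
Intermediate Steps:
v(o) = 1/(-5 + o)
R(d) = -7/3 (R(d) = -3 - 2/(-5 + 2) = -3 - 2/(-3) = -3 - 2*(-⅓) = -3 + ⅔ = -7/3)
a = 7*I*√763 (a = √(-57 - 37330) = √(-37387) = 7*I*√763 ≈ 193.36*I)
1/(R(-86 - 74) + a) = 1/(-7/3 + 7*I*√763)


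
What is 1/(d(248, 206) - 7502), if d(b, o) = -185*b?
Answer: -1/53382 ≈ -1.8733e-5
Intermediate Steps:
1/(d(248, 206) - 7502) = 1/(-185*248 - 7502) = 1/(-45880 - 7502) = 1/(-53382) = -1/53382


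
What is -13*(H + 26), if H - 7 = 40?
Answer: -949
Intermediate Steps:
H = 47 (H = 7 + 40 = 47)
-13*(H + 26) = -13*(47 + 26) = -13*73 = -949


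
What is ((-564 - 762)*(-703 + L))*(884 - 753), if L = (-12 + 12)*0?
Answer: 122115318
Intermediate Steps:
L = 0 (L = 0*0 = 0)
((-564 - 762)*(-703 + L))*(884 - 753) = ((-564 - 762)*(-703 + 0))*(884 - 753) = -1326*(-703)*131 = 932178*131 = 122115318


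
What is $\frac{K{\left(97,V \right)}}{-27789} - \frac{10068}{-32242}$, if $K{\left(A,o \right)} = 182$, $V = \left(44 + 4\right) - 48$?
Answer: $\frac{136955804}{447986469} \approx 0.30571$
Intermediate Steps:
$V = 0$ ($V = 48 - 48 = 0$)
$\frac{K{\left(97,V \right)}}{-27789} - \frac{10068}{-32242} = \frac{182}{-27789} - \frac{10068}{-32242} = 182 \left(- \frac{1}{27789}\right) - - \frac{5034}{16121} = - \frac{182}{27789} + \frac{5034}{16121} = \frac{136955804}{447986469}$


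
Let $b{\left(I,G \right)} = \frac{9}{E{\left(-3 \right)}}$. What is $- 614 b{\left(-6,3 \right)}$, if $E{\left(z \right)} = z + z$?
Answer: $921$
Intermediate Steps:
$E{\left(z \right)} = 2 z$
$b{\left(I,G \right)} = - \frac{3}{2}$ ($b{\left(I,G \right)} = \frac{9}{2 \left(-3\right)} = \frac{9}{-6} = 9 \left(- \frac{1}{6}\right) = - \frac{3}{2}$)
$- 614 b{\left(-6,3 \right)} = \left(-614\right) \left(- \frac{3}{2}\right) = 921$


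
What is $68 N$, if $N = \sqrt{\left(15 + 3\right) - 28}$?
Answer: $68 i \sqrt{10} \approx 215.03 i$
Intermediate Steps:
$N = i \sqrt{10}$ ($N = \sqrt{18 - 28} = \sqrt{-10} = i \sqrt{10} \approx 3.1623 i$)
$68 N = 68 i \sqrt{10}$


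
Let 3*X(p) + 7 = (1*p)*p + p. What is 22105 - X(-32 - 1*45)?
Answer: 60470/3 ≈ 20157.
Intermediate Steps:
X(p) = -7/3 + p/3 + p²/3 (X(p) = -7/3 + ((1*p)*p + p)/3 = -7/3 + (p*p + p)/3 = -7/3 + (p² + p)/3 = -7/3 + (p + p²)/3 = -7/3 + (p/3 + p²/3) = -7/3 + p/3 + p²/3)
22105 - X(-32 - 1*45) = 22105 - (-7/3 + (-32 - 1*45)/3 + (-32 - 1*45)²/3) = 22105 - (-7/3 + (-32 - 45)/3 + (-32 - 45)²/3) = 22105 - (-7/3 + (⅓)*(-77) + (⅓)*(-77)²) = 22105 - (-7/3 - 77/3 + (⅓)*5929) = 22105 - (-7/3 - 77/3 + 5929/3) = 22105 - 1*5845/3 = 22105 - 5845/3 = 60470/3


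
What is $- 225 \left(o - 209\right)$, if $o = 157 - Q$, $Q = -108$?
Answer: $-12600$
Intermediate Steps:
$o = 265$ ($o = 157 - -108 = 157 + 108 = 265$)
$- 225 \left(o - 209\right) = - 225 \left(265 - 209\right) = \left(-225\right) 56 = -12600$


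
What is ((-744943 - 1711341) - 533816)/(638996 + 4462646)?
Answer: -1495050/2550821 ≈ -0.58611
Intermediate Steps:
((-744943 - 1711341) - 533816)/(638996 + 4462646) = (-2456284 - 533816)/5101642 = -2990100*1/5101642 = -1495050/2550821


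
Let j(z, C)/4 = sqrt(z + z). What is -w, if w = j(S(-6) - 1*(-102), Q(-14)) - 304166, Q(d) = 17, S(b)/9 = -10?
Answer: 304166 - 8*sqrt(6) ≈ 3.0415e+5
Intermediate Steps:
S(b) = -90 (S(b) = 9*(-10) = -90)
j(z, C) = 4*sqrt(2)*sqrt(z) (j(z, C) = 4*sqrt(z + z) = 4*sqrt(2*z) = 4*(sqrt(2)*sqrt(z)) = 4*sqrt(2)*sqrt(z))
w = -304166 + 8*sqrt(6) (w = 4*sqrt(2)*sqrt(-90 - 1*(-102)) - 304166 = 4*sqrt(2)*sqrt(-90 + 102) - 304166 = 4*sqrt(2)*sqrt(12) - 304166 = 4*sqrt(2)*(2*sqrt(3)) - 304166 = 8*sqrt(6) - 304166 = -304166 + 8*sqrt(6) ≈ -3.0415e+5)
-w = -(-304166 + 8*sqrt(6)) = 304166 - 8*sqrt(6)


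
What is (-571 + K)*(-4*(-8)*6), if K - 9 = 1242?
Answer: 130560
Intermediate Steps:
K = 1251 (K = 9 + 1242 = 1251)
(-571 + K)*(-4*(-8)*6) = (-571 + 1251)*(-4*(-8)*6) = 680*(32*6) = 680*192 = 130560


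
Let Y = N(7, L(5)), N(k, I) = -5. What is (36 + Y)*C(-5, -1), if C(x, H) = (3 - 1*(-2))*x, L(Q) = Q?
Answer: -775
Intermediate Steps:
Y = -5
C(x, H) = 5*x (C(x, H) = (3 + 2)*x = 5*x)
(36 + Y)*C(-5, -1) = (36 - 5)*(5*(-5)) = 31*(-25) = -775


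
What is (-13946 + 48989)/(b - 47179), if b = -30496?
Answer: -35043/77675 ≈ -0.45115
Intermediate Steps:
(-13946 + 48989)/(b - 47179) = (-13946 + 48989)/(-30496 - 47179) = 35043/(-77675) = 35043*(-1/77675) = -35043/77675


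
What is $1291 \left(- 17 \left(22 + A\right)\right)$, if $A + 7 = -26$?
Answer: $241417$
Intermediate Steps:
$A = -33$ ($A = -7 - 26 = -33$)
$1291 \left(- 17 \left(22 + A\right)\right) = 1291 \left(- 17 \left(22 - 33\right)\right) = 1291 \left(\left(-17\right) \left(-11\right)\right) = 1291 \cdot 187 = 241417$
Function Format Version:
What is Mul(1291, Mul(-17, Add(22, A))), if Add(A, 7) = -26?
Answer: 241417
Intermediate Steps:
A = -33 (A = Add(-7, -26) = -33)
Mul(1291, Mul(-17, Add(22, A))) = Mul(1291, Mul(-17, Add(22, -33))) = Mul(1291, Mul(-17, -11)) = Mul(1291, 187) = 241417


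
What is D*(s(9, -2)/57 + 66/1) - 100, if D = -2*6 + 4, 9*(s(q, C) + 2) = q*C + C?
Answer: -16940/27 ≈ -627.41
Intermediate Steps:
s(q, C) = -2 + C/9 + C*q/9 (s(q, C) = -2 + (q*C + C)/9 = -2 + (C*q + C)/9 = -2 + (C + C*q)/9 = -2 + (C/9 + C*q/9) = -2 + C/9 + C*q/9)
D = -8 (D = -12 + 4 = -8)
D*(s(9, -2)/57 + 66/1) - 100 = -8*((-2 + (⅑)*(-2) + (⅑)*(-2)*9)/57 + 66/1) - 100 = -8*((-2 - 2/9 - 2)*(1/57) + 66*1) - 100 = -8*(-38/9*1/57 + 66) - 100 = -8*(-2/27 + 66) - 100 = -8*1780/27 - 100 = -14240/27 - 100 = -16940/27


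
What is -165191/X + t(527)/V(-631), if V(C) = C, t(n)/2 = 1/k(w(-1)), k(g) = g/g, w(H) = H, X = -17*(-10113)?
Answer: -104579363/108482151 ≈ -0.96402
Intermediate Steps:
X = 171921
k(g) = 1
t(n) = 2 (t(n) = 2/1 = 2*1 = 2)
-165191/X + t(527)/V(-631) = -165191/171921 + 2/(-631) = -165191*1/171921 + 2*(-1/631) = -165191/171921 - 2/631 = -104579363/108482151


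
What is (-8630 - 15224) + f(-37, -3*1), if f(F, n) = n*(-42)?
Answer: -23728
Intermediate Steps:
f(F, n) = -42*n
(-8630 - 15224) + f(-37, -3*1) = (-8630 - 15224) - (-126) = -23854 - 42*(-3) = -23854 + 126 = -23728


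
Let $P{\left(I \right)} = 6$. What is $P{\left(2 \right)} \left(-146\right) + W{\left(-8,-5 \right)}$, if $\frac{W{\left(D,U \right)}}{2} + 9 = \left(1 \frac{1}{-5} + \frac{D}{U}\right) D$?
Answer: $- \frac{4582}{5} \approx -916.4$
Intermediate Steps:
$W{\left(D,U \right)} = -18 + 2 D \left(- \frac{1}{5} + \frac{D}{U}\right)$ ($W{\left(D,U \right)} = -18 + 2 \left(1 \frac{1}{-5} + \frac{D}{U}\right) D = -18 + 2 \left(1 \left(- \frac{1}{5}\right) + \frac{D}{U}\right) D = -18 + 2 \left(- \frac{1}{5} + \frac{D}{U}\right) D = -18 + 2 D \left(- \frac{1}{5} + \frac{D}{U}\right)$)
$P{\left(2 \right)} \left(-146\right) + W{\left(-8,-5 \right)} = 6 \left(-146\right) - \left(\frac{74}{5} - \frac{2 \left(-8\right)^{2}}{-5}\right) = -876 + \left(-18 + \frac{16}{5} + 2 \cdot 64 \left(- \frac{1}{5}\right)\right) = -876 - \frac{202}{5} = - \frac{4582}{5}$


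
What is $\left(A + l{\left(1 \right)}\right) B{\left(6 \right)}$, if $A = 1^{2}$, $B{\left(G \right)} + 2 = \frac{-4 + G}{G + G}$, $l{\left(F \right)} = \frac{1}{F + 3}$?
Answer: $- \frac{55}{24} \approx -2.2917$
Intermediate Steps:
$l{\left(F \right)} = \frac{1}{3 + F}$
$B{\left(G \right)} = -2 + \frac{-4 + G}{2 G}$ ($B{\left(G \right)} = -2 + \frac{-4 + G}{G + G} = -2 + \frac{-4 + G}{2 G}$)
$A = 1$
$\left(A + l{\left(1 \right)}\right) B{\left(6 \right)} = \left(1 + \frac{1}{3 + 1}\right) \left(- \frac{3}{2} - \frac{2}{6}\right) = \left(1 + \frac{1}{4}\right) \left(- \frac{3}{2} - \frac{1}{3}\right) = \frac{5}{4} \left(- \frac{11}{6}\right) = - \frac{55}{24}$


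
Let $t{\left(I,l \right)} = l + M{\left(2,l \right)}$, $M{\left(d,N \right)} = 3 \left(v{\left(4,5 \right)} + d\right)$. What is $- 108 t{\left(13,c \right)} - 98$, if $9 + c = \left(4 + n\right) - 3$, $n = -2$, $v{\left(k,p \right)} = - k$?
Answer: $1630$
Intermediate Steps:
$M{\left(d,N \right)} = -12 + 3 d$ ($M{\left(d,N \right)} = 3 \left(\left(-1\right) 4 + d\right) = 3 \left(-4 + d\right) = -12 + 3 d$)
$c = -10$ ($c = -9 + \left(\left(4 - 2\right) - 3\right) = -9 + \left(2 - 3\right) = -9 - 1 = -10$)
$t{\left(I,l \right)} = -6 + l$ ($t{\left(I,l \right)} = l + \left(-12 + 3 \cdot 2\right) = l + \left(-12 + 6\right) = l - 6 = -6 + l$)
$- 108 t{\left(13,c \right)} - 98 = - 108 \left(-6 - 10\right) - 98 = \left(-108\right) \left(-16\right) - 98 = 1728 - 98 = 1630$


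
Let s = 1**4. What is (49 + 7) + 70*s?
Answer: 126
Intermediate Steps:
s = 1
(49 + 7) + 70*s = (49 + 7) + 70*1 = 56 + 70 = 126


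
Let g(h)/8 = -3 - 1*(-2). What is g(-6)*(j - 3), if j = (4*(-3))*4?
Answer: 408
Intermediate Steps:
j = -48 (j = -12*4 = -48)
g(h) = -8 (g(h) = 8*(-3 - 1*(-2)) = 8*(-3 + 2) = 8*(-1) = -8)
g(-6)*(j - 3) = -8*(-48 - 3) = -8*(-51) = 408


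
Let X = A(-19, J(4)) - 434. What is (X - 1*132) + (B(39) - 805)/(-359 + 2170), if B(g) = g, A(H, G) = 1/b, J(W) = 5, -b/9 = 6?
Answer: -55394579/97794 ≈ -566.44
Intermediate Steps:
b = -54 (b = -9*6 = -54)
A(H, G) = -1/54 (A(H, G) = 1/(-54) = -1/54)
X = -23437/54 (X = -1/54 - 434 = -23437/54 ≈ -434.02)
(X - 1*132) + (B(39) - 805)/(-359 + 2170) = (-23437/54 - 1*132) + (39 - 805)/(-359 + 2170) = (-23437/54 - 132) - 766/1811 = -30565/54 - 766*1/1811 = -30565/54 - 766/1811 = -55394579/97794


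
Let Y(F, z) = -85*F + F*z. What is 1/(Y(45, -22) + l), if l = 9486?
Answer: 1/4671 ≈ 0.00021409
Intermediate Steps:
1/(Y(45, -22) + l) = 1/(45*(-85 - 22) + 9486) = 1/(45*(-107) + 9486) = 1/(-4815 + 9486) = 1/4671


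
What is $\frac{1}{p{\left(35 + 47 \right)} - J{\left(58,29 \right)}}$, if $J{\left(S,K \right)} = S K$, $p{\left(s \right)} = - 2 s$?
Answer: $- \frac{1}{1846} \approx -0.00054171$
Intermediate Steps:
$J{\left(S,K \right)} = K S$
$\frac{1}{p{\left(35 + 47 \right)} - J{\left(58,29 \right)}} = \frac{1}{- 2 \left(35 + 47\right) - 29 \cdot 58} = \frac{1}{\left(-2\right) 82 - 1682} = \frac{1}{-164 - 1682} = \frac{1}{-1846} = - \frac{1}{1846}$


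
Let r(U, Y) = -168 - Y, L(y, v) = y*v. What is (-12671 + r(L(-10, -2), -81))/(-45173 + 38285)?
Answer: 6379/3444 ≈ 1.8522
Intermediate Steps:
L(y, v) = v*y
(-12671 + r(L(-10, -2), -81))/(-45173 + 38285) = (-12671 + (-168 - 1*(-81)))/(-45173 + 38285) = (-12671 + (-168 + 81))/(-6888) = (-12671 - 87)*(-1/6888) = -12758*(-1/6888) = 6379/3444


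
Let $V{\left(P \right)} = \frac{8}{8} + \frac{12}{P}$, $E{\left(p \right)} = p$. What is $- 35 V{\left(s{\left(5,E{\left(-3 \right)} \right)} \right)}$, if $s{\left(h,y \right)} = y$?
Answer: $105$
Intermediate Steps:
$V{\left(P \right)} = 1 + \frac{12}{P}$ ($V{\left(P \right)} = 8 \cdot \frac{1}{8} + \frac{12}{P} = 1 + \frac{12}{P}$)
$- 35 V{\left(s{\left(5,E{\left(-3 \right)} \right)} \right)} = - 35 \frac{12 - 3}{-3} = - 35 \left(\left(- \frac{1}{3}\right) 9\right) = \left(-35\right) \left(-3\right) = 105$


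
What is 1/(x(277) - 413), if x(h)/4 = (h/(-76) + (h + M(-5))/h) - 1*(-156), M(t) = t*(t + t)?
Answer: 5263/1058616 ≈ 0.0049716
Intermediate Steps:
M(t) = 2*t² (M(t) = t*(2*t) = 2*t²)
x(h) = 624 - h/19 + 4*(50 + h)/h (x(h) = 4*((h/(-76) + (h + 2*(-5)²)/h) - 1*(-156)) = 4*((h*(-1/76) + (h + 2*25)/h) + 156) = 4*((-h/76 + (h + 50)/h) + 156) = 4*((-h/76 + (50 + h)/h) + 156) = 4*(156 - h/76 + (50 + h)/h) = 624 - h/19 + 4*(50 + h)/h)
1/(x(277) - 413) = 1/((628 + 200/277 - 1/19*277) - 413) = 1/((628 + 200*(1/277) - 277/19) - 413) = 1/((628 + 200/277 - 277/19) - 413) = 1/(3232235/5263 - 413) = 1/(1058616/5263) = 5263/1058616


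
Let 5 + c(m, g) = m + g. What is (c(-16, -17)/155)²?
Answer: 1444/24025 ≈ 0.060104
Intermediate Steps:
c(m, g) = -5 + g + m (c(m, g) = -5 + (m + g) = -5 + (g + m) = -5 + g + m)
(c(-16, -17)/155)² = ((-5 - 17 - 16)/155)² = (-38*1/155)² = (-38/155)² = 1444/24025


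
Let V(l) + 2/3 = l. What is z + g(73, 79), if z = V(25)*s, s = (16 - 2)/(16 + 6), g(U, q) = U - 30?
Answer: 1930/33 ≈ 58.485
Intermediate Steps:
V(l) = -2/3 + l
g(U, q) = -30 + U
s = 7/11 (s = 14/22 = 14*(1/22) = 7/11 ≈ 0.63636)
z = 511/33 (z = (-2/3 + 25)*(7/11) = (73/3)*(7/11) = 511/33 ≈ 15.485)
z + g(73, 79) = 511/33 + (-30 + 73) = 511/33 + 43 = 1930/33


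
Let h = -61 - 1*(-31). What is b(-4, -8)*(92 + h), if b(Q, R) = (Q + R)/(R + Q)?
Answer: 62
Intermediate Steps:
h = -30 (h = -61 + 31 = -30)
b(Q, R) = 1 (b(Q, R) = (Q + R)/(Q + R) = 1)
b(-4, -8)*(92 + h) = 1*(92 - 30) = 1*62 = 62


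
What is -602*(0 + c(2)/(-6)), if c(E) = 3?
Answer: 301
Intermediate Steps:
-602*(0 + c(2)/(-6)) = -602*(0 + 3/(-6)) = -602*(0 + 3*(-⅙)) = -602*(0 - ½) = -602*(-½) = 301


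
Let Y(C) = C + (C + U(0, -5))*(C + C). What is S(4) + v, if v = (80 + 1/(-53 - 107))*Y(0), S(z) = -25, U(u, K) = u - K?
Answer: -25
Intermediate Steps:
Y(C) = C + 2*C*(5 + C) (Y(C) = C + (C + (0 - 1*(-5)))*(C + C) = C + (C + (0 + 5))*(2*C) = C + (C + 5)*(2*C) = C + (5 + C)*(2*C) = C + 2*C*(5 + C))
v = 0 (v = (80 + 1/(-53 - 107))*(0*(11 + 2*0)) = (80 + 1/(-160))*(0*(11 + 0)) = (80 - 1/160)*(0*11) = (12799/160)*0 = 0)
S(4) + v = -25 + 0 = -25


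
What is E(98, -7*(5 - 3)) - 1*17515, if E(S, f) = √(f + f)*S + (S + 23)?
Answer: -17394 + 196*I*√7 ≈ -17394.0 + 518.57*I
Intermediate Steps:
E(S, f) = 23 + S + S*√2*√f (E(S, f) = √(2*f)*S + (23 + S) = (√2*√f)*S + (23 + S) = S*√2*√f + (23 + S) = 23 + S + S*√2*√f)
E(98, -7*(5 - 3)) - 1*17515 = (23 + 98 + 98*√2*√(-7*(5 - 3))) - 1*17515 = (23 + 98 + 98*√2*√(-7*2)) - 17515 = (23 + 98 + 98*√2*√(-14)) - 17515 = (23 + 98 + 98*√2*(I*√14)) - 17515 = (23 + 98 + 196*I*√7) - 17515 = (121 + 196*I*√7) - 17515 = -17394 + 196*I*√7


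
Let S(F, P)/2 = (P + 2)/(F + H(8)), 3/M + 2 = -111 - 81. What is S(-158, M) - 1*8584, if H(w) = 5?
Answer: -127395529/14841 ≈ -8584.0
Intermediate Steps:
M = -3/194 (M = 3/(-2 + (-111 - 81)) = 3/(-2 - 192) = 3/(-194) = 3*(-1/194) = -3/194 ≈ -0.015464)
S(F, P) = 2*(2 + P)/(5 + F) (S(F, P) = 2*((P + 2)/(F + 5)) = 2*((2 + P)/(5 + F)) = 2*(2 + P)/(5 + F))
S(-158, M) - 1*8584 = 2*(2 - 3/194)/(5 - 158) - 1*8584 = 2*(385/194)/(-153) - 8584 = 2*(-1/153)*(385/194) - 8584 = -385/14841 - 8584 = -127395529/14841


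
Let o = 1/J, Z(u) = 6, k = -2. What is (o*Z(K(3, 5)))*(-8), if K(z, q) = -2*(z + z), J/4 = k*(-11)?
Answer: -6/11 ≈ -0.54545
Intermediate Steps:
J = 88 (J = 4*(-2*(-11)) = 4*22 = 88)
K(z, q) = -4*z
o = 1/88 ≈ 0.011364
(o*Z(K(3, 5)))*(-8) = ((1/88)*6)*(-8) = (3/44)*(-8) = -6/11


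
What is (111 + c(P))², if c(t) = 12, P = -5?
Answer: 15129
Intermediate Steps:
(111 + c(P))² = (111 + 12)² = 123² = 15129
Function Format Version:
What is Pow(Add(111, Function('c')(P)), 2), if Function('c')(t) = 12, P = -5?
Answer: 15129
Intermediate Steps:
Pow(Add(111, Function('c')(P)), 2) = Pow(Add(111, 12), 2) = Pow(123, 2) = 15129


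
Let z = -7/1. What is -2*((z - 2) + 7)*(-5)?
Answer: -20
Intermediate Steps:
z = -7 (z = -7*1 = -7)
-2*((z - 2) + 7)*(-5) = -2*((-7 - 2) + 7)*(-5) = -2*(-9 + 7)*(-5) = -2*(-2)*(-5) = 4*(-5) = -20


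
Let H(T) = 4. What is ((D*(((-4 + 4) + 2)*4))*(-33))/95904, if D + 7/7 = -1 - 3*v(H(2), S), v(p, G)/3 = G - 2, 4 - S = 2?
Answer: 11/1998 ≈ 0.0055055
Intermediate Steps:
S = 2 (S = 4 - 1*2 = 4 - 2 = 2)
v(p, G) = -6 + 3*G (v(p, G) = 3*(G - 2) = 3*(-2 + G) = -6 + 3*G)
D = -2 (D = -1 + (-1 - 3*(-6 + 3*2)) = -1 + (-1 - 3*(-6 + 6)) = -1 + (-1 - 3*0) = -1 + (-1 + 0) = -1 - 1 = -2)
((D*(((-4 + 4) + 2)*4))*(-33))/95904 = (-2*((-4 + 4) + 2)*4*(-33))/95904 = (-2*(0 + 2)*4*(-33))*(1/95904) = (-4*4*(-33))*(1/95904) = (-2*8*(-33))*(1/95904) = -16*(-33)*(1/95904) = 528*(1/95904) = 11/1998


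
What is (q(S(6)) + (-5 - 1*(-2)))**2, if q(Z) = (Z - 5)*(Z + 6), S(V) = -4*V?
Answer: 269361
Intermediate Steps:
q(Z) = (-5 + Z)*(6 + Z)
(q(S(6)) + (-5 - 1*(-2)))**2 = ((-30 - 4*6 + (-4*6)**2) + (-5 - 1*(-2)))**2 = ((-30 - 24 + (-24)**2) + (-5 + 2))**2 = ((-30 - 24 + 576) - 3)**2 = (522 - 3)**2 = 519**2 = 269361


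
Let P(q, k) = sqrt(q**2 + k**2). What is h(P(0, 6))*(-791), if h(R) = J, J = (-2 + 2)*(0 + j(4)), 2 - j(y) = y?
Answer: 0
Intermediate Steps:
j(y) = 2 - y
P(q, k) = sqrt(k**2 + q**2)
J = 0 (J = (-2 + 2)*(0 + (2 - 1*4)) = 0*(0 + (2 - 4)) = 0*(0 - 2) = 0*(-2) = 0)
h(R) = 0
h(P(0, 6))*(-791) = 0*(-791) = 0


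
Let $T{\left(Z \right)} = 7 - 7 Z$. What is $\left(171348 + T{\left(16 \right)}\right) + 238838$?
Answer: $410081$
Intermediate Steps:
$\left(171348 + T{\left(16 \right)}\right) + 238838 = \left(171348 + \left(7 - 112\right)\right) + 238838 = \left(171348 - 105\right) + 238838 = 171243 + 238838 = 410081$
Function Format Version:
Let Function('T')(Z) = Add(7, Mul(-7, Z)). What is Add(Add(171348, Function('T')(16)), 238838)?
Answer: 410081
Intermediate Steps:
Add(Add(171348, Function('T')(16)), 238838) = Add(Add(171348, Add(7, Mul(-7, 16))), 238838) = Add(Add(171348, Add(7, -112)), 238838) = Add(Add(171348, -105), 238838) = Add(171243, 238838) = 410081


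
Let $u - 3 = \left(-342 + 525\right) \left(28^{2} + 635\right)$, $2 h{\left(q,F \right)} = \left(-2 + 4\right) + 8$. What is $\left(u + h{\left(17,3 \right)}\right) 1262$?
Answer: $327722470$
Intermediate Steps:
$h{\left(q,F \right)} = 5$ ($h{\left(q,F \right)} = \frac{\left(-2 + 4\right) + 8}{2} = \frac{2 + 8}{2} = \frac{1}{2} \cdot 10 = 5$)
$u = 259680$ ($u = 3 + \left(-342 + 525\right) \left(28^{2} + 635\right) = 3 + 183 \left(784 + 635\right) = 3 + 183 \cdot 1419 = 3 + 259677 = 259680$)
$\left(u + h{\left(17,3 \right)}\right) 1262 = \left(259680 + 5\right) 1262 = 259685 \cdot 1262 = 327722470$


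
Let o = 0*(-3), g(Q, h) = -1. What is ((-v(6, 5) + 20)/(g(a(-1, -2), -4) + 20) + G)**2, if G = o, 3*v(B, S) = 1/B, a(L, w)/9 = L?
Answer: 128881/116964 ≈ 1.1019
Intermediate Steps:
a(L, w) = 9*L
v(B, S) = 1/(3*B)
o = 0
G = 0
((-v(6, 5) + 20)/(g(a(-1, -2), -4) + 20) + G)**2 = ((-1/(3*6) + 20)/(-1 + 20) + 0)**2 = ((-1/(3*6) + 20)/19 + 0)**2 = ((-1*1/18 + 20)*(1/19) + 0)**2 = ((-1/18 + 20)*(1/19) + 0)**2 = ((359/18)*(1/19) + 0)**2 = (359/342 + 0)**2 = (359/342)**2 = 128881/116964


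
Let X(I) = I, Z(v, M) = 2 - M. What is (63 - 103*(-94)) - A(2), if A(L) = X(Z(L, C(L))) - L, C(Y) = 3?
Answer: 9748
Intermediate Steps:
A(L) = -1 - L (A(L) = (2 - 1*3) - L = (2 - 3) - L = -1 - L)
(63 - 103*(-94)) - A(2) = (63 - 103*(-94)) - (-1 - 1*2) = (63 + 9682) - (-1 - 2) = 9745 - 1*(-3) = 9745 + 3 = 9748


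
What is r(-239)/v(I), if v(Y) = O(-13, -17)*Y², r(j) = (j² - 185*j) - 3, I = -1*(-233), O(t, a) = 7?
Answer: 101333/380023 ≈ 0.26665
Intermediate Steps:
I = 233
r(j) = -3 + j² - 185*j
v(Y) = 7*Y²
r(-239)/v(I) = (-3 + (-239)² - 185*(-239))/((7*233²)) = (-3 + 57121 + 44215)/((7*54289)) = 101333/380023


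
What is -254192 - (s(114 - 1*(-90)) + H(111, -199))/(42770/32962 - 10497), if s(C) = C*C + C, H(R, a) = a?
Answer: -43969362829323/172979672 ≈ -2.5419e+5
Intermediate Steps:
s(C) = C + C² (s(C) = C² + C = C + C²)
-254192 - (s(114 - 1*(-90)) + H(111, -199))/(42770/32962 - 10497) = -254192 - ((114 - 1*(-90))*(1 + (114 - 1*(-90))) - 199)/(42770/32962 - 10497) = -254192 - ((114 + 90)*(1 + (114 + 90)) - 199)/(42770*(1/32962) - 10497) = -254192 - (204*(1 + 204) - 199)/(21385/16481 - 10497) = -254192 - (204*205 - 199)/(-172979672/16481) = -254192 - (41820 - 199)*(-16481)/172979672 = -254192 - 41621*(-16481)/172979672 = -254192 - 1*(-685955701/172979672) = -254192 + 685955701/172979672 = -43969362829323/172979672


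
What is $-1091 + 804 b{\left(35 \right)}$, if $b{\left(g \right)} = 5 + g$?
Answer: $31069$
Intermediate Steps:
$-1091 + 804 b{\left(35 \right)} = -1091 + 804 \left(5 + 35\right) = -1091 + 804 \cdot 40 = -1091 + 32160 = 31069$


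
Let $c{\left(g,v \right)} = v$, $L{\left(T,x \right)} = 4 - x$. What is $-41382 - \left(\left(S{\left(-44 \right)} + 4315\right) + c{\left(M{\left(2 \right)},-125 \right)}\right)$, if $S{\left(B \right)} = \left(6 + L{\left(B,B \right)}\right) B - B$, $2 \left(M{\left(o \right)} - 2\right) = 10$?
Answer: $-43240$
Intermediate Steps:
$M{\left(o \right)} = 7$ ($M{\left(o \right)} = 2 + \frac{1}{2} \cdot 10 = 2 + 5 = 7$)
$S{\left(B \right)} = - B + B \left(10 - B\right)$ ($S{\left(B \right)} = \left(6 - \left(-4 + B\right)\right) B - B = \left(10 - B\right) B - B = B \left(10 - B\right) - B = - B + B \left(10 - B\right)$)
$-41382 - \left(\left(S{\left(-44 \right)} + 4315\right) + c{\left(M{\left(2 \right)},-125 \right)}\right) = -41382 - \left(\left(- 44 \left(9 - -44\right) + 4315\right) - 125\right) = -41382 - \left(\left(- 44 \left(9 + 44\right) + 4315\right) - 125\right) = -41382 - \left(\left(\left(-44\right) 53 + 4315\right) - 125\right) = -41382 - \left(\left(-2332 + 4315\right) - 125\right) = -41382 - \left(1983 - 125\right) = -41382 - 1858 = -43240$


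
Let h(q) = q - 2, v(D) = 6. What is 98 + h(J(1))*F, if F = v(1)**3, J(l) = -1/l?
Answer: -550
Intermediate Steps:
F = 216 (F = 6**3 = 216)
h(q) = -2 + q
98 + h(J(1))*F = 98 + (-2 - 1/1)*216 = 98 + (-2 - 1*1)*216 = 98 + (-2 - 1)*216 = 98 - 3*216 = 98 - 648 = -550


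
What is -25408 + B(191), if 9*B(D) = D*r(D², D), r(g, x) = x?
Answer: -192191/9 ≈ -21355.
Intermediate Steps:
B(D) = D²/9 (B(D) = (D*D)/9 = D²/9)
-25408 + B(191) = -25408 + (⅑)*191² = -25408 + (⅑)*36481 = -25408 + 36481/9 = -192191/9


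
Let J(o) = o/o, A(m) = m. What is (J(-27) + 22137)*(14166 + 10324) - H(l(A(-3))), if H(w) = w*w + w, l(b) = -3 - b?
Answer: 542159620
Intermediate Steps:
J(o) = 1
H(w) = w + w**2 (H(w) = w**2 + w = w + w**2)
(J(-27) + 22137)*(14166 + 10324) - H(l(A(-3))) = (1 + 22137)*(14166 + 10324) - (-3 - 1*(-3))*(1 + (-3 - 1*(-3))) = 22138*24490 - (-3 + 3)*(1 + (-3 + 3)) = 542159620 - 0*(1 + 0) = 542159620 - 0 = 542159620 - 1*0 = 542159620 + 0 = 542159620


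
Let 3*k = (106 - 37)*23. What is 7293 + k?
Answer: 7822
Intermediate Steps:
k = 529 (k = ((106 - 37)*23)/3 = (69*23)/3 = (⅓)*1587 = 529)
7293 + k = 7293 + 529 = 7822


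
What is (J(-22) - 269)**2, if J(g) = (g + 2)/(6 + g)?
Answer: 1147041/16 ≈ 71690.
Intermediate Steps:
J(g) = (2 + g)/(6 + g)
(J(-22) - 269)**2 = ((2 - 22)/(6 - 22) - 269)**2 = (-20/(-16) - 269)**2 = (-1/16*(-20) - 269)**2 = (5/4 - 269)**2 = (-1071/4)**2 = 1147041/16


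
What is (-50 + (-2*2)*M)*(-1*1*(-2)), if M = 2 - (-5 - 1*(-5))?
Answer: -116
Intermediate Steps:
M = 2 (M = 2 - (-5 + 5) = 2 - 1*0 = 2 + 0 = 2)
(-50 + (-2*2)*M)*(-1*1*(-2)) = (-50 - 2*2*2)*(-1*1*(-2)) = (-50 - 4*2)*(-1*(-2)) = (-50 - 8)*2 = -58*2 = -116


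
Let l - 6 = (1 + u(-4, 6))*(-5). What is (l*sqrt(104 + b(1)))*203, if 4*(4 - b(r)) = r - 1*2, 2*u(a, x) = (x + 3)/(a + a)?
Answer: 12383*sqrt(433)/32 ≈ 8052.3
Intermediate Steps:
u(a, x) = (3 + x)/(4*a) (u(a, x) = ((x + 3)/(a + a))/2 = ((3 + x)/((2*a)))/2 = ((3 + x)*(1/(2*a)))/2 = ((3 + x)/(2*a))/2 = (3 + x)/(4*a))
b(r) = 9/2 - r/4 (b(r) = 4 - (r - 1*2)/4 = 4 - (r - 2)/4 = 4 - (-2 + r)/4 = 4 + (1/2 - r/4) = 9/2 - r/4)
l = 61/16 (l = 6 + (1 + (1/4)*(3 + 6)/(-4))*(-5) = 6 + (1 + (1/4)*(-1/4)*9)*(-5) = 6 + (1 - 9/16)*(-5) = 6 + (7/16)*(-5) = 6 - 35/16 = 61/16 ≈ 3.8125)
(l*sqrt(104 + b(1)))*203 = (61*sqrt(104 + (9/2 - 1/4*1))/16)*203 = (61*sqrt(104 + (9/2 - 1/4))/16)*203 = (61*sqrt(104 + 17/4)/16)*203 = (61*sqrt(433/4)/16)*203 = (61*(sqrt(433)/2)/16)*203 = (61*sqrt(433)/32)*203 = 12383*sqrt(433)/32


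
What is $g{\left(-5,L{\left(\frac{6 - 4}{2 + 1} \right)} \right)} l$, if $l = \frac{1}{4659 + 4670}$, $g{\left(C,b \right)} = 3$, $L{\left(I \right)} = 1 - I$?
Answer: $\frac{3}{9329} \approx 0.00032158$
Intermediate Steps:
$l = \frac{1}{9329} \approx 0.00010719$
$g{\left(-5,L{\left(\frac{6 - 4}{2 + 1} \right)} \right)} l = 3 \cdot \frac{1}{9329} = \frac{3}{9329}$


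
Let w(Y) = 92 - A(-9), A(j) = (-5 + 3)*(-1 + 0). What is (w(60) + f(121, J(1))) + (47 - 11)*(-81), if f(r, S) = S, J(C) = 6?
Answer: -2820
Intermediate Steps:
A(j) = 2 (A(j) = -2*(-1) = 2)
w(Y) = 90 (w(Y) = 92 - 1*2 = 92 - 2 = 90)
(w(60) + f(121, J(1))) + (47 - 11)*(-81) = (90 + 6) + (47 - 11)*(-81) = 96 + 36*(-81) = 96 - 2916 = -2820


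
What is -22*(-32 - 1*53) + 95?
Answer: 1965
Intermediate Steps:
-22*(-32 - 1*53) + 95 = -22*(-32 - 53) + 95 = -22*(-85) + 95 = 1870 + 95 = 1965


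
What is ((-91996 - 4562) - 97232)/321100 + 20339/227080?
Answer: -374749803/729153880 ≈ -0.51395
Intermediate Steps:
((-91996 - 4562) - 97232)/321100 + 20339/227080 = (-96558 - 97232)*(1/321100) + 20339*(1/227080) = -193790*1/321100 + 20339/227080 = -19379/32110 + 20339/227080 = -374749803/729153880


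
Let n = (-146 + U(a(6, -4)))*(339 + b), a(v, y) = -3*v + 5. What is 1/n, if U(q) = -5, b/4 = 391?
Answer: -1/287353 ≈ -3.4800e-6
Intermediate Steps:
a(v, y) = 5 - 3*v
b = 1564 (b = 4*391 = 1564)
n = -287353 (n = (-146 - 5)*(339 + 1564) = -151*1903 = -287353)
1/n = 1/(-287353) = -1/287353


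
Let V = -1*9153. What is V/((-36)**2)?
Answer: -113/16 ≈ -7.0625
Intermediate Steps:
V = -9153
V/((-36)**2) = -9153/((-36)**2) = -9153/1296 = -9153*1/1296 = -113/16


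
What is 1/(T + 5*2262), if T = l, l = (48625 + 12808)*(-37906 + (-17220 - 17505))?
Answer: -1/4461928913 ≈ -2.2412e-10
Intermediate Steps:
l = -4461940223 (l = 61433*(-37906 - 34725) = 61433*(-72631) = -4461940223)
T = -4461940223
1/(T + 5*2262) = 1/(-4461940223 + 5*2262) = 1/(-4461940223 + 11310) = 1/(-4461928913) = -1/4461928913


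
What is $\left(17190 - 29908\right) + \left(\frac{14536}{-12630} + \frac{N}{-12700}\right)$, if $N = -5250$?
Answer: $- \frac{20400982177}{1604010} \approx -12719.0$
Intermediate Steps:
$\left(17190 - 29908\right) + \left(\frac{14536}{-12630} + \frac{N}{-12700}\right) = \left(17190 - 29908\right) + \left(\frac{14536}{-12630} - \frac{5250}{-12700}\right) = -12718 + \left(14536 \left(- \frac{1}{12630}\right) - - \frac{105}{254}\right) = -12718 + \left(- \frac{7268}{6315} + \frac{105}{254}\right) = -12718 - \frac{1182997}{1604010} = - \frac{20400982177}{1604010}$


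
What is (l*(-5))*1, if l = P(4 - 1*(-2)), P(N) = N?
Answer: -30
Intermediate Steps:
l = 6 (l = 4 - 1*(-2) = 4 + 2 = 6)
(l*(-5))*1 = (6*(-5))*1 = -30*1 = -30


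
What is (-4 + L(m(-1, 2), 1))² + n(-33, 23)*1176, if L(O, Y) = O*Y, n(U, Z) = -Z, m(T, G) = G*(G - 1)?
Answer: -27044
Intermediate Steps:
m(T, G) = G*(-1 + G)
(-4 + L(m(-1, 2), 1))² + n(-33, 23)*1176 = (-4 + (2*(-1 + 2))*1)² - 1*23*1176 = (-4 + (2*1)*1)² - 23*1176 = (-4 + 2*1)² - 27048 = (-4 + 2)² - 27048 = (-2)² - 27048 = 4 - 27048 = -27044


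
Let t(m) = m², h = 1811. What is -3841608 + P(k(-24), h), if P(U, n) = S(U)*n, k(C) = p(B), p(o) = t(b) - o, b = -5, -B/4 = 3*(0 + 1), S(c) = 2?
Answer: -3837986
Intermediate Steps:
B = -12 (B = -12*(0 + 1) = -12 ≈ -12.000)
p(o) = 25 - o (p(o) = (-5)² - o = 25 - o)
k(C) = 37 (k(C) = 25 - 1*(-12) = 25 + 12 = 37)
P(U, n) = 2*n
-3841608 + P(k(-24), h) = -3841608 + 2*1811 = -3841608 + 3622 = -3837986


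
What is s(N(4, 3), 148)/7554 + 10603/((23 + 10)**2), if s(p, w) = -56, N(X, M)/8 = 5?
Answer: 13339013/1371051 ≈ 9.7290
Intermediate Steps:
N(X, M) = 40 (N(X, M) = 8*5 = 40)
s(N(4, 3), 148)/7554 + 10603/((23 + 10)**2) = -56/7554 + 10603/((23 + 10)**2) = -56*1/7554 + 10603/(33**2) = -28/3777 + 10603/1089 = 13339013/1371051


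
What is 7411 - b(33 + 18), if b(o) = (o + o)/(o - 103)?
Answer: 192737/26 ≈ 7413.0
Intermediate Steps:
b(o) = 2*o/(-103 + o) (b(o) = (2*o)/(-103 + o) = 2*o/(-103 + o))
7411 - b(33 + 18) = 7411 - 2*(33 + 18)/(-103 + (33 + 18)) = 7411 - 2*51/(-103 + 51) = 7411 - 2*51/(-52) = 7411 - 2*51*(-1)/52 = 7411 - 1*(-51/26) = 7411 + 51/26 = 192737/26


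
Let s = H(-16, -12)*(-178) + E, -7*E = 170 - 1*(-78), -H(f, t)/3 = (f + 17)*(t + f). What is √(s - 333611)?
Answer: I*√17081323/7 ≈ 590.42*I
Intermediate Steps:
H(f, t) = -3*(17 + f)*(f + t) (H(f, t) = -3*(f + 17)*(t + f) = -3*(17 + f)*(f + t))
E = -248/7 (E = -(170 - 1*(-78))/7 = -(170 + 78)/7 = -⅐*248 = -248/7 ≈ -35.429)
s = -104912/7 (s = (-51*(-16) - 51*(-12) - 3*(-16)² - 3*(-16)*(-12))*(-178) - 248/7 = (816 + 612 - 3*256 - 576)*(-178) - 248/7 = (816 + 612 - 768 - 576)*(-178) - 248/7 = 84*(-178) - 248/7 = -14952 - 248/7 = -104912/7 ≈ -14987.)
√(s - 333611) = √(-104912/7 - 333611) = √(-2440189/7) = I*√17081323/7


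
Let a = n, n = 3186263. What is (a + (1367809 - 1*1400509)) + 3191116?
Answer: 6344679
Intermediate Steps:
a = 3186263
(a + (1367809 - 1*1400509)) + 3191116 = (3186263 + (1367809 - 1*1400509)) + 3191116 = (3186263 + (1367809 - 1400509)) + 3191116 = (3186263 - 32700) + 3191116 = 3153563 + 3191116 = 6344679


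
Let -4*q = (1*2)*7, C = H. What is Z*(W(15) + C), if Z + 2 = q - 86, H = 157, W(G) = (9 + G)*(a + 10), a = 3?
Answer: -85827/2 ≈ -42914.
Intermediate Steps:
W(G) = 117 + 13*G (W(G) = (9 + G)*(3 + 10) = (9 + G)*13 = 117 + 13*G)
C = 157
q = -7/2 (q = -1*2*7/4 = -7/2 ≈ -3.5000)
Z = -183/2 (Z = -2 + (-7/2 - 86) = -2 - 179/2 = -183/2 ≈ -91.500)
Z*(W(15) + C) = -183*((117 + 13*15) + 157)/2 = -183*((117 + 195) + 157)/2 = -183*(312 + 157)/2 = -183/2*469 = -85827/2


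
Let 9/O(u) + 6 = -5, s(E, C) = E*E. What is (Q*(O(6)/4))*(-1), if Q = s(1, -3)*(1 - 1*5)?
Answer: -9/11 ≈ -0.81818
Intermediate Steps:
s(E, C) = E**2
O(u) = -9/11 (O(u) = 9/(-6 - 5) = 9/(-11) = 9*(-1/11) = -9/11)
Q = -4 (Q = 1**2*(1 - 1*5) = 1*(1 - 5) = 1*(-4) = -4)
(Q*(O(6)/4))*(-1) = -(-36)/(11*4)*(-1) = -4*(-9/44)*(-1) = (9/11)*(-1) = -9/11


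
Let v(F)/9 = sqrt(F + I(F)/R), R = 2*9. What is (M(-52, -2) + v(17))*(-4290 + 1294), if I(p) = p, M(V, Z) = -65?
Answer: 194740 - 4494*sqrt(646) ≈ 80518.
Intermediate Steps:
R = 18
v(F) = 3*sqrt(38)*sqrt(F)/2 (v(F) = 9*sqrt(F + F/18) = 9*sqrt(19*F/18) = 9*(sqrt(38)*sqrt(F)/6) = 3*sqrt(38)*sqrt(F)/2)
(M(-52, -2) + v(17))*(-4290 + 1294) = (-65 + 3*sqrt(38)*sqrt(17)/2)*(-4290 + 1294) = (-65 + 3*sqrt(646)/2)*(-2996) = 194740 - 4494*sqrt(646)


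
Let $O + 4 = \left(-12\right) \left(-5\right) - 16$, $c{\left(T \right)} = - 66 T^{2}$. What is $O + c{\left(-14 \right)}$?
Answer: $-12896$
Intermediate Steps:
$O = 40$ ($O = -4 - -44 = -4 + \left(60 - 16\right) = -4 + 44 = 40$)
$O + c{\left(-14 \right)} = 40 - 66 \left(-14\right)^{2} = 40 - 12936 = -12896$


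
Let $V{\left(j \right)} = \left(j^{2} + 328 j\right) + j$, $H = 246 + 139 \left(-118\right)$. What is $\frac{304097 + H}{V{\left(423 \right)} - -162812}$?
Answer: $\frac{287941}{480908} \approx 0.59874$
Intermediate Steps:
$H = -16156$ ($H = 246 - 16402 = -16156$)
$V{\left(j \right)} = j^{2} + 329 j$
$\frac{304097 + H}{V{\left(423 \right)} - -162812} = \frac{304097 - 16156}{423 \left(329 + 423\right) - -162812} = \frac{287941}{423 \cdot 752 + 162812} = \frac{287941}{318096 + 162812} = \frac{287941}{480908}$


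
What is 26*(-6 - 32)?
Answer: -988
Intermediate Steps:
26*(-6 - 32) = 26*(-38) = -988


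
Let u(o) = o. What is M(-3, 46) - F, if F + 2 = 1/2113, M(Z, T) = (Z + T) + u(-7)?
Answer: 80293/2113 ≈ 38.000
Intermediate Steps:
M(Z, T) = -7 + T + Z (M(Z, T) = (Z + T) - 7 = (T + Z) - 7 = -7 + T + Z)
F = -4225/2113 (F = -2 + 1/2113 = -4225/2113 ≈ -1.9995)
M(-3, 46) - F = (-7 + 46 - 3) - 1*(-4225/2113) = 36 + 4225/2113 = 80293/2113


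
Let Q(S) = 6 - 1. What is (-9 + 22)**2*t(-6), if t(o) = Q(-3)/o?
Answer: -845/6 ≈ -140.83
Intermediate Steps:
Q(S) = 5
t(o) = 5/o
(-9 + 22)**2*t(-6) = (-9 + 22)**2*(5/(-6)) = 13**2*(5*(-1/6)) = 169*(-5/6) = -845/6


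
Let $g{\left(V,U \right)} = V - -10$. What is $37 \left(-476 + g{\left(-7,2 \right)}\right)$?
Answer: $-17501$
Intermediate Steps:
$g{\left(V,U \right)} = 10 + V$ ($g{\left(V,U \right)} = V + 10 = 10 + V$)
$37 \left(-476 + g{\left(-7,2 \right)}\right) = 37 \left(-476 + \left(10 - 7\right)\right) = 37 \left(-476 + 3\right) = 37 \left(-473\right) = -17501$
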